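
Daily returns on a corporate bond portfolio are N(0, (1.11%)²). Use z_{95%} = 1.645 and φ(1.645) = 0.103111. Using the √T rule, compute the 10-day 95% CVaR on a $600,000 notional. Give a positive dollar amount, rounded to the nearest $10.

σ_{10d} = 1.11% × √10 = 3.510%.
ES multiplier = φ(z)/(1−α) = 0.103111/0.05 = 2.062.
ES = 3.510% × 2.062 = 7.238%; on $600,000: $43,428.

$43,430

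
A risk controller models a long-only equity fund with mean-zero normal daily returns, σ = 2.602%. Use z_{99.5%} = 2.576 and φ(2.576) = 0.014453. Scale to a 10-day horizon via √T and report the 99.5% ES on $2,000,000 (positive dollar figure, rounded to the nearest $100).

σ_{10d} = 2.602% × √10 = 8.228%.
ES multiplier = φ(z)/(1−α) = 0.014453/0.005 = 2.891.
ES = 8.228% × 2.891 = 23.787%; on $2,000,000: $475,740.

$475,700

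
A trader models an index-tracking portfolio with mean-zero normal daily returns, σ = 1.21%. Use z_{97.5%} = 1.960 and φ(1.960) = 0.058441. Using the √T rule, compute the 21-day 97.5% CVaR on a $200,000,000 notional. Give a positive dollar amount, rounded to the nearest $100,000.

σ_{21d} = 1.21% × √21 = 5.545%.
ES multiplier = φ(z)/(1−α) = 0.058441/0.025 = 2.338.
ES = 5.545% × 2.338 = 12.964%; on $200,000,000: $25,928,000.

$25,900,000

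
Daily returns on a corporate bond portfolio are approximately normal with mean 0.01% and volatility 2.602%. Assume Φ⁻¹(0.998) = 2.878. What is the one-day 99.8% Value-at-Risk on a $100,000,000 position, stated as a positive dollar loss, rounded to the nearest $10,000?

$7,480,000

VaR = −μ + z·σ = −(0.01%) + 2.878 × 2.602% = 7.479%.
On $100,000,000: 0.07479 × $100,000,000 = $7,479,000.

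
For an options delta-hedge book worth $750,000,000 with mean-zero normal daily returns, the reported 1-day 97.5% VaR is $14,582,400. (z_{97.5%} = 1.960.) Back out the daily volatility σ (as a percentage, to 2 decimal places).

VaR as a fraction: $14,582,400 / $750,000,000 = 1.944%.
σ = VaR / z = 1.944% / 1.960 = 0.992%.

0.99%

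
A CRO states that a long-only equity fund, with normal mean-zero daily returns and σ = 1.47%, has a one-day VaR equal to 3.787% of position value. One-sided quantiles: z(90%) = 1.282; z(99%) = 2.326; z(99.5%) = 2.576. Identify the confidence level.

99.5%

Implied z = VaR/σ = 3.787 / 1.47 = 2.576.
This matches z(99.5%) = 2.576.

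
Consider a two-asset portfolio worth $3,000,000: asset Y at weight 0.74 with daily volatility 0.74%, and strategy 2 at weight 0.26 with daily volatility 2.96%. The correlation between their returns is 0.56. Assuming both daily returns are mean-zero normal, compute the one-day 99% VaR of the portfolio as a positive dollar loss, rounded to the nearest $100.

σ_p² = 0.74²·0.74² + 0.26²·2.96² + 2·0.56·0.74·0.26·0.74·2.96 = 1.3642 (%²).
σ_p = √1.3642 = 1.168%.
At 99%, z = 2.326.
VaR = 2.326 × 1.168% = 2.717%; on $3,000,000 that is $81,510.

$81,500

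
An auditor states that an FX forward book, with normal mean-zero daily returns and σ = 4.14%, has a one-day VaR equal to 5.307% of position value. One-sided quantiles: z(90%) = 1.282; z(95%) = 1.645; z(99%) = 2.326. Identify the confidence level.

90%

Implied z = VaR/σ = 5.307 / 4.14 = 1.282.
This matches z(90%) = 1.282.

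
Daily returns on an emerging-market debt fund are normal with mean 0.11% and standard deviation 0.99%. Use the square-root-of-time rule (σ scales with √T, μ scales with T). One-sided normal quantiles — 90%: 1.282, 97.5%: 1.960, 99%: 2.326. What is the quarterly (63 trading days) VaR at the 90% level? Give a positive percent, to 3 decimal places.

σ_{63d} = 0.99% × √63 = 7.858%; μ_{63d} = 63 × 0.11% = 6.930%.
VaR = −(6.930%) + 1.282 × 7.858% = 3.144%.

3.144%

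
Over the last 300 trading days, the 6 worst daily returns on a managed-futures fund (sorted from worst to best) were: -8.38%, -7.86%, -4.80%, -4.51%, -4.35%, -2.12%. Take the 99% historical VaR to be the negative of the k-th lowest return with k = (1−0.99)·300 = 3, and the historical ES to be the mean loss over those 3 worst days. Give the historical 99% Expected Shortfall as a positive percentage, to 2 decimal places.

7.01%

The 3 worst returns sum to -21.04%.
ES = −(-21.04%) / 3 = 7.0133…% ≈ 7.01%.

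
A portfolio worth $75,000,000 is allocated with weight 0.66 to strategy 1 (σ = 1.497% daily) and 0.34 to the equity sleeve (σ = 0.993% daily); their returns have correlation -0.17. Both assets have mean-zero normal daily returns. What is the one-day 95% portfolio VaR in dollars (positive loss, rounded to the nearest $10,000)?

$1,220,000

σ_p² = 0.66²·1.497² + 0.34²·0.993² + 2·-0.17·0.66·0.34·1.497·0.993 = 0.9768 (%²).
σ_p = √0.9768 = 0.988%.
At 95%, z = 1.645.
VaR = 1.645 × 0.988% = 1.625%; on $75,000,000 that is $1,218,750.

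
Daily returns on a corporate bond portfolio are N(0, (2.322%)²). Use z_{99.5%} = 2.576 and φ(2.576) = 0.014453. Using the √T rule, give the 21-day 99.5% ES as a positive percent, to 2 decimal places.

30.76%

σ_{21d} = 2.322% × √21 = 10.641%.
ES multiplier = φ(z)/(1−α) = 0.014453/0.005 = 2.891.
ES = 10.641% × 2.891 = 30.763%.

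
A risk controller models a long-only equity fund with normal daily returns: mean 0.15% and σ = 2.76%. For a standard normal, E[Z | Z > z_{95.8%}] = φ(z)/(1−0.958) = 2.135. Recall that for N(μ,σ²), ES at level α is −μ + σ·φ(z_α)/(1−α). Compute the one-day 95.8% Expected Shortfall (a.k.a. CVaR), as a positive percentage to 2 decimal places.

ES = −(0.15%) + 2.76% × 2.135 = 5.743%.

5.74%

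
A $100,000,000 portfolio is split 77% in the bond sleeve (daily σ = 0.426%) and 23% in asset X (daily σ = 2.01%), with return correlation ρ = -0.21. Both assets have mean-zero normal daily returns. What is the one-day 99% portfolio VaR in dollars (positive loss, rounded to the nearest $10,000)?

σ_p² = 0.77²·0.426² + 0.23²·2.01² + 2·-0.21·0.77·0.23·0.426·2.01 = 0.2576 (%²).
σ_p = √0.2576 = 0.508%.
At 99%, z = 2.326.
VaR = 2.326 × 0.508% = 1.182%; on $100,000,000 that is $1,182,000.

$1,180,000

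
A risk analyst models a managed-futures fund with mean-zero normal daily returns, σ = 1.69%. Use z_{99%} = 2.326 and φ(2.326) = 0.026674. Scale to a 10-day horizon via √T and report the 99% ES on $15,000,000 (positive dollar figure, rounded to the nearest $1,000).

σ_{10d} = 1.69% × √10 = 5.344%.
ES multiplier = φ(z)/(1−α) = 0.026674/0.01 = 2.667.
ES = 5.344% × 2.667 = 14.252%; on $15,000,000: $2,137,800.

$2,138,000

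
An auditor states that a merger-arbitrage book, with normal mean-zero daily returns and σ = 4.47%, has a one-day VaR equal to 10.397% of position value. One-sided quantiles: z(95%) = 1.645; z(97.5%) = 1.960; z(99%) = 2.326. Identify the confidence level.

Implied z = VaR/σ = 10.397 / 4.47 = 2.326.
This matches z(99%) = 2.326.

99%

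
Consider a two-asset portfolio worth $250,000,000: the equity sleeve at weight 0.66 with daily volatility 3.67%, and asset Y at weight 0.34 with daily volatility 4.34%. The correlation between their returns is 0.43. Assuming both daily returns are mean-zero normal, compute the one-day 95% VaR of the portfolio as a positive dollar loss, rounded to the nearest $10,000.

$13,710,000

σ_p² = 0.66²·3.67² + 0.34²·4.34² + 2·0.43·0.66·0.34·3.67·4.34 = 11.1183 (%²).
σ_p = √11.1183 = 3.334%.
At 95%, z = 1.645.
VaR = 1.645 × 3.334% = 5.484%; on $250,000,000 that is $13,710,000.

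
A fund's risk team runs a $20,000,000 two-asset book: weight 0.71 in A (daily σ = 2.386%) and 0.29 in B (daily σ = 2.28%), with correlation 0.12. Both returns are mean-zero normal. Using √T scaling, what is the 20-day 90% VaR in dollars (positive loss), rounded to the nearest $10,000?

σ_p = √(0.71²·2.386² + 0.29²·2.28² + 2·0.12·0.71·0.29·2.386·2.28) = 1.891%.
σ_{20d} = 1.891% × √20 = 8.457%.
z(90%) = 1.282.
VaR = 1.282 × 8.457% = 10.842%; on $20,000,000 that is $2,168,400.

$2,170,000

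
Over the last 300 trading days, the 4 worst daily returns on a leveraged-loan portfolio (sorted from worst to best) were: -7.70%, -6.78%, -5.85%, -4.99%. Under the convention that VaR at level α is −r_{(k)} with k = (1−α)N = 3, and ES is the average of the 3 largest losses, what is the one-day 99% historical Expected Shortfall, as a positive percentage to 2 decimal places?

6.78%

The 3 worst returns sum to -20.33%.
ES = −(-20.33%) / 3 = 6.7766…% ≈ 6.78%.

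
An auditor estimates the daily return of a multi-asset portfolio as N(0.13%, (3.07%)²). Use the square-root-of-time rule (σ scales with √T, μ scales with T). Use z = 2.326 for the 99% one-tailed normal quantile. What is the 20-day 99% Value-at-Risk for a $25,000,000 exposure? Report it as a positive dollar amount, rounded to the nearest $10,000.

σ_{20d} = 3.07% × √20 = 13.729%; μ_{20d} = 20 × 0.13% = 2.600%.
VaR = −(2.600%) + 2.326 × 13.729% = 29.334%.
On $25,000,000: 0.29334 × $25,000,000 = $7,333,500.

$7,330,000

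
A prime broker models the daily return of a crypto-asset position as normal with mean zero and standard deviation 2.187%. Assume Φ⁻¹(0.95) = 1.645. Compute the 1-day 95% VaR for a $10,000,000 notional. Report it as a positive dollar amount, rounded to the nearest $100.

VaR = z·σ = 1.645 × 2.187% = 3.598%.
On $10,000,000: 0.03598 × $10,000,000 = $359,800.

$359,800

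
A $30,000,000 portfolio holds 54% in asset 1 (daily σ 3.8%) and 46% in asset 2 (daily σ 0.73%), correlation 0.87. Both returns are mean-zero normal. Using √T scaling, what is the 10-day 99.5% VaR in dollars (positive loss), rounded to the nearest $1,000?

$5,743,000

σ_p = √(0.54²·3.8² + 0.46²·0.73² + 2·0.87·0.54·0.46·3.8·0.73) = 2.350%.
σ_{10d} = 2.350% × √10 = 7.431%.
z(99.5%) = 2.576.
VaR = 2.576 × 7.431% = 19.142%; on $30,000,000 that is $5,742,600.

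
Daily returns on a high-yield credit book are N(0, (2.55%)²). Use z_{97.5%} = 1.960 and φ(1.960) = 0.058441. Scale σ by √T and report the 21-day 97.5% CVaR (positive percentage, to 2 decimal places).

27.32%

σ_{21d} = 2.55% × √21 = 11.686%.
ES multiplier = φ(z)/(1−α) = 0.058441/0.025 = 2.338.
ES = 11.686% × 2.338 = 27.322%.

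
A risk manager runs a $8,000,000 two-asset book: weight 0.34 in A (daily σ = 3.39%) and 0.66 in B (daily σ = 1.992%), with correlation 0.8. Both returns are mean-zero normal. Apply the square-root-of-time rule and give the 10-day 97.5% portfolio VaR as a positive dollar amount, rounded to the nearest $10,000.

$1,160,000

σ_p = √(0.34²·3.39² + 0.66²·1.992² + 2·0.8·0.34·0.66·3.39·1.992) = 2.341%.
σ_{10d} = 2.341% × √10 = 7.403%.
z(97.5%) = 1.960.
VaR = 1.960 × 7.403% = 14.510%; on $8,000,000 that is $1,160,800.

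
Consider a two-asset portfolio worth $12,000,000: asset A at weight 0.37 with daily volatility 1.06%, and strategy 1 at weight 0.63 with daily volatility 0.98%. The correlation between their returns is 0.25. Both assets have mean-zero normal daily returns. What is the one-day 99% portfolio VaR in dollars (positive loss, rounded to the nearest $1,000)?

$226,000

σ_p² = 0.37²·1.06² + 0.63²·0.98² + 2·0.25·0.37·0.63·1.06·0.98 = 0.6561 (%²).
σ_p = √0.6561 = 0.810%.
At 99%, z = 2.326.
VaR = 2.326 × 0.810% = 1.884%; on $12,000,000 that is $226,080.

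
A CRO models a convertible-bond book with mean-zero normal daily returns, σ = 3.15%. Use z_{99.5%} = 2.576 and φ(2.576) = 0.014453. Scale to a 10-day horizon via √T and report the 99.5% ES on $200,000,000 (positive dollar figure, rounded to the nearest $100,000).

σ_{10d} = 3.15% × √10 = 9.961%.
ES multiplier = φ(z)/(1−α) = 0.014453/0.005 = 2.891.
ES = 9.961% × 2.891 = 28.797%; on $200,000,000: $57,594,000.

$57,600,000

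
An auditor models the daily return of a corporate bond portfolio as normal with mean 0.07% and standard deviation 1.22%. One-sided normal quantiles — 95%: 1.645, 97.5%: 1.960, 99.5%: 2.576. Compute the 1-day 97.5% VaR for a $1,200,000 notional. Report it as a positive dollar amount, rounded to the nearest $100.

VaR = −μ + z·σ = −(0.07%) + 1.960 × 1.22% = 2.321%.
On $1,200,000: 0.02321 × $1,200,000 = $27,852.

$27,900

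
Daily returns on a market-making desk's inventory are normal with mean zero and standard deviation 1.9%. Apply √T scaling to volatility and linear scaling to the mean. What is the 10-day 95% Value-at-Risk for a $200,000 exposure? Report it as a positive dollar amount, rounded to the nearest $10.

At 95%, z = 1.645.
σ_{10d} = 1.9% × √10 = 6.008%.
VaR = 1.645 × 6.008% = 9.883%.
On $200,000: 0.09883 × $200,000 = $19,766.

$19,770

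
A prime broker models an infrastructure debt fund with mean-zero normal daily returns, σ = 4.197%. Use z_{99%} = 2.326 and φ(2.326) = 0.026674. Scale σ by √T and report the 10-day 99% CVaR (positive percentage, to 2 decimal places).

σ_{10d} = 4.197% × √10 = 13.272%.
ES multiplier = φ(z)/(1−α) = 0.026674/0.01 = 2.667.
ES = 13.272% × 2.667 = 35.396%.

35.40%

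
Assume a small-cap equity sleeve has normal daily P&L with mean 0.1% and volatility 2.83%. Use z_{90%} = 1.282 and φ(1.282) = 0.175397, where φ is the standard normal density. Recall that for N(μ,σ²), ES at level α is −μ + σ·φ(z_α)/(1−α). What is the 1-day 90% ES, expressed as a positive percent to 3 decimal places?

Tail multiplier: φ(z)/(1−α) = 0.175397 / 0.1 = 1.754.
ES = −(0.1%) + 2.83% × 1.754 = 4.864%.

4.864%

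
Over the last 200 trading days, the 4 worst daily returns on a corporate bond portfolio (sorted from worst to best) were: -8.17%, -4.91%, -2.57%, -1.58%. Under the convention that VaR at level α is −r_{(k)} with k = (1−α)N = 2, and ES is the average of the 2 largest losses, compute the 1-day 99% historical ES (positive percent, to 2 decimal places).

The 2 worst returns sum to -13.08%.
ES = −(-13.08%) / 2 = 6.54%.

6.54%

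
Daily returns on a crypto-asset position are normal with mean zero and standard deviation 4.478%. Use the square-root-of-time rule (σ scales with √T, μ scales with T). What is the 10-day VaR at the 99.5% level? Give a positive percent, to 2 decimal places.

At 99.5%, z = 2.576.
σ_{10d} = 4.478% × √10 = 14.161%.
VaR = 2.576 × 14.161% = 36.479%.

36.48%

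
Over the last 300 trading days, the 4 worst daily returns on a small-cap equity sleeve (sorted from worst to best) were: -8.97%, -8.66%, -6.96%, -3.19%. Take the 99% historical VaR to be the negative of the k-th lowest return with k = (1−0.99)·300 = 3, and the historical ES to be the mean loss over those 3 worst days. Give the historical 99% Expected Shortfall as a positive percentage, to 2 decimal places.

8.20%

The 3 worst returns sum to -24.59%.
ES = −(-24.59%) / 3 = 8.1966…% ≈ 8.20%.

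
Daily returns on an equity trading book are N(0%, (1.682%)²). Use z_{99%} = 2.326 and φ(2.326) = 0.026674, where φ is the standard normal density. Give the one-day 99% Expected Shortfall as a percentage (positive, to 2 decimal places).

Tail multiplier: φ(z)/(1−α) = 0.026674 / 0.01 = 2.667.
ES = 1.682% × 2.667 = 4.486%.

4.49%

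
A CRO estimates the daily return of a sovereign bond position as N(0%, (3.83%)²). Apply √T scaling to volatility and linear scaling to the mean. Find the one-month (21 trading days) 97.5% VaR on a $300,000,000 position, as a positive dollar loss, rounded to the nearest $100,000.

At 97.5%, z = 1.960.
σ_{21d} = 3.83% × √21 = 17.551%.
VaR = 1.960 × 17.551% = 34.400%.
On $300,000,000: 0.34400 × $300,000,000 = $103,200,000.

$103,200,000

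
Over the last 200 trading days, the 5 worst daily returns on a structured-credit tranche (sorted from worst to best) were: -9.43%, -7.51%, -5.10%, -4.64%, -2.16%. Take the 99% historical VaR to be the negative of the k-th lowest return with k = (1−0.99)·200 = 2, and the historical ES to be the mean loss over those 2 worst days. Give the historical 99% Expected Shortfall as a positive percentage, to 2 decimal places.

The 2 worst returns sum to -16.94%.
ES = −(-16.94%) / 2 = 8.47%.

8.47%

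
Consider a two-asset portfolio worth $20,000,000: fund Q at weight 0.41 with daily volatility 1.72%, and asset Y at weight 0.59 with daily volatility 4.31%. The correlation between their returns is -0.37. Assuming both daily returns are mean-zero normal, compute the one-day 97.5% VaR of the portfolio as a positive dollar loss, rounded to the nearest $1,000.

$931,000

σ_p² = 0.41²·1.72² + 0.59²·4.31² + 2·-0.37·0.41·0.59·1.72·4.31 = 5.6366 (%²).
σ_p = √5.6366 = 2.374%.
At 97.5%, z = 1.960.
VaR = 1.960 × 2.374% = 4.653%; on $20,000,000 that is $930,600.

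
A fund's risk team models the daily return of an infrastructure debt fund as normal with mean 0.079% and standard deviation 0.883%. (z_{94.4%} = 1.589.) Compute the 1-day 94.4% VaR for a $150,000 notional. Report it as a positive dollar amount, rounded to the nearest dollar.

VaR = −μ + z·σ = −(0.079%) + 1.589 × 0.883% = 1.324%.
On $150,000: 0.01324 × $150,000 = $1,986.

$1,986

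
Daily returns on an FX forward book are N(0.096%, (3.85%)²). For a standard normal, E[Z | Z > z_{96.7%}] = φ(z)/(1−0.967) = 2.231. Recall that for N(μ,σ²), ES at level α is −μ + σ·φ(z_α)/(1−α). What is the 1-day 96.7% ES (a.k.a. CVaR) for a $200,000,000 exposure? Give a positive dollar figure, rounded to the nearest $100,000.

$17,000,000

ES = −(0.096%) + 3.85% × 2.231 = 8.493%.
On $200,000,000: 0.08493 × $200,000,000 = $16,986,000.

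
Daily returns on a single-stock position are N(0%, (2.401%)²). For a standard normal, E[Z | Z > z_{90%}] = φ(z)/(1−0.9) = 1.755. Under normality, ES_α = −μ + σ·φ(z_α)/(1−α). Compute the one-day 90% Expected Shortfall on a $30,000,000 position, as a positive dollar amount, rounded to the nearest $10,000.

ES = 2.401% × 1.755 = 4.214%.
On $30,000,000: 0.04214 × $30,000,000 = $1,264,200.

$1,260,000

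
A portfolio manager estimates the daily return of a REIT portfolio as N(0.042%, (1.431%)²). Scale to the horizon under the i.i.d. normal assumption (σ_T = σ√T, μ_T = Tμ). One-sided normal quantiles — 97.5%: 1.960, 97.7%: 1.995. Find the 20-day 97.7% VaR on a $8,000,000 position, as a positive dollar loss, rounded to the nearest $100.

σ_{20d} = 1.431% × √20 = 6.400%; μ_{20d} = 20 × 0.042% = 0.840%.
VaR = −(0.840%) + 1.995 × 6.400% = 11.928%.
On $8,000,000: 0.11928 × $8,000,000 = $954,240.

$954,200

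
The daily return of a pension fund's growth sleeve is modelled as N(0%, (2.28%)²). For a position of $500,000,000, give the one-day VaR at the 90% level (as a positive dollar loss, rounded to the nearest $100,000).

$14,600,000

At 90% one-sided, z = 1.282.
VaR = z·σ = 1.282 × 2.28% = 2.923%.
On $500,000,000: 0.02923 × $500,000,000 = $14,615,000.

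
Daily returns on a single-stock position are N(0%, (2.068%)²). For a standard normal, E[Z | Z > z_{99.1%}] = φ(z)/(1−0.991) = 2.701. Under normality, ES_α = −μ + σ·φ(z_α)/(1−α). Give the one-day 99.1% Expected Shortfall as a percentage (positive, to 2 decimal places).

ES = 2.068% × 2.701 = 5.586%.

5.59%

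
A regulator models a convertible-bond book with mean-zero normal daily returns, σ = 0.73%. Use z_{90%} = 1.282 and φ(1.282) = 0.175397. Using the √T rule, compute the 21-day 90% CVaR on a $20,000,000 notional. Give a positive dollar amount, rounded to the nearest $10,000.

σ_{21d} = 0.73% × √21 = 3.345%.
ES multiplier = φ(z)/(1−α) = 0.175397/0.1 = 1.754.
ES = 3.345% × 1.754 = 5.867%; on $20,000,000: $1,173,400.

$1,170,000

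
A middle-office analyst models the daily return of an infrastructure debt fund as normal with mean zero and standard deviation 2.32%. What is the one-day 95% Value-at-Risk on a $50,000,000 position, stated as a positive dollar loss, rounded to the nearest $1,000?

$1,908,000

At 95% one-sided, z = 1.645.
VaR = z·σ = 1.645 × 2.32% = 3.816%.
On $50,000,000: 0.03816 × $50,000,000 = $1,908,000.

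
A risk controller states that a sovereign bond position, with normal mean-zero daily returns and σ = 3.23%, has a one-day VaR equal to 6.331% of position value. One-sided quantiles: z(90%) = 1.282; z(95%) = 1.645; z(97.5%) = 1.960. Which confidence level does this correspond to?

Implied z = VaR/σ = 6.331 / 3.23 = 1.960.
This matches z(97.5%) = 1.960.

97.5%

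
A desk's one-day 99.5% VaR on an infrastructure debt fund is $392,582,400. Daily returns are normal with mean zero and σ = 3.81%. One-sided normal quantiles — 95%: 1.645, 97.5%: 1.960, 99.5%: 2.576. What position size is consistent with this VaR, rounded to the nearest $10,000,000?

VaR as a fraction of value: z·σ = 2.576 × 3.81% = 9.81456%.
Position = $392,582,400 / 0.0981456 = $4,000,000,000.

$4,000,000,000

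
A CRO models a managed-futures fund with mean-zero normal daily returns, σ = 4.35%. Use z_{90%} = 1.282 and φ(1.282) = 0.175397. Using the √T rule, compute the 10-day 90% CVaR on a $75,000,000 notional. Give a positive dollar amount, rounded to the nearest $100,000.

$18,100,000

σ_{10d} = 4.35% × √10 = 13.756%.
ES multiplier = φ(z)/(1−α) = 0.175397/0.1 = 1.754.
ES = 13.756% × 1.754 = 24.128%; on $75,000,000: $18,096,000.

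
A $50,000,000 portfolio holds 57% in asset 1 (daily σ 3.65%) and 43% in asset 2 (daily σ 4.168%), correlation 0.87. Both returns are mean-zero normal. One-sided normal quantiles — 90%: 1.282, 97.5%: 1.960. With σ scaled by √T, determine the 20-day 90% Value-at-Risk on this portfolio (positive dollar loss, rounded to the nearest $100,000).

σ_p = √(0.57²·3.65² + 0.43²·4.168² + 2·0.87·0.57·0.43·3.65·4.168) = 3.745%.
σ_{20d} = 3.745% × √20 = 16.748%.
VaR = 1.282 × 16.748% = 21.471%; on $50,000,000 that is $10,735,500.

$10,700,000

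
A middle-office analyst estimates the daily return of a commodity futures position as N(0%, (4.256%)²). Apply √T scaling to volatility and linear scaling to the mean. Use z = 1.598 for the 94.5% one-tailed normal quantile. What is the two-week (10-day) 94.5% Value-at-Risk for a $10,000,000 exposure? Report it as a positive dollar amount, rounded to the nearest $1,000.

σ_{10d} = 4.256% × √10 = 13.459%.
VaR = 1.598 × 13.459% = 21.507%.
On $10,000,000: 0.21507 × $10,000,000 = $2,150,700.

$2,151,000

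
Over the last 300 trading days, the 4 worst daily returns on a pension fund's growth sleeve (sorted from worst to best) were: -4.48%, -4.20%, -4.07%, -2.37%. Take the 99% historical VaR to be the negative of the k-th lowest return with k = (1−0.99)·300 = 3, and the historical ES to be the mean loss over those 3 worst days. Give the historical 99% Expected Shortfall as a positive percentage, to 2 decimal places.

The 3 worst returns sum to -12.75%.
ES = −(-12.75%) / 3 = 4.25%.

4.25%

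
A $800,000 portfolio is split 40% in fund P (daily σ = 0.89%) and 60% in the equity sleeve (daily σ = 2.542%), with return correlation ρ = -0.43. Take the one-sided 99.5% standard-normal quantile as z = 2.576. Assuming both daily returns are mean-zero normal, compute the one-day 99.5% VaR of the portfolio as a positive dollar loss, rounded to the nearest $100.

$29,000

σ_p² = 0.4²·0.89² + 0.6²·2.542² + 2·-0.43·0.4·0.6·0.89·2.542 = 1.9860 (%²).
σ_p = √1.9860 = 1.409%.
VaR = 2.576 × 1.409% = 3.630%; on $800,000 that is $29,040.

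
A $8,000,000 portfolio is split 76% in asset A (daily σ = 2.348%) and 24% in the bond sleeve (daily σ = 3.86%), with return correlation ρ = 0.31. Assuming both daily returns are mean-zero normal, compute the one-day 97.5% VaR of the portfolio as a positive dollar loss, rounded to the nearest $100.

$353,000

σ_p² = 0.76²·2.348² + 0.24²·3.86² + 2·0.31·0.76·0.24·2.348·3.86 = 5.0675 (%²).
σ_p = √5.0675 = 2.251%.
At 97.5%, z = 1.960.
VaR = 1.960 × 2.251% = 4.412%; on $8,000,000 that is $352,960.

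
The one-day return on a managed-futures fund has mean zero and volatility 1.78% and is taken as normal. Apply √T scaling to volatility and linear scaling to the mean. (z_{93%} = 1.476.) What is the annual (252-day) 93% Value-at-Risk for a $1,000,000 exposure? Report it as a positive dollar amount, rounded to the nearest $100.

$417,100

σ_{252d} = 1.78% × √252 = 28.257%.
VaR = 1.476 × 28.257% = 41.707%.
On $1,000,000: 0.41707 × $1,000,000 = $417,070.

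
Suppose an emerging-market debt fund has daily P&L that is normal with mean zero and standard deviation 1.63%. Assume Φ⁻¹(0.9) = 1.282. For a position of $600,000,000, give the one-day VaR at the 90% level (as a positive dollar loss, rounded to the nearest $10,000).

VaR = z·σ = 1.282 × 1.63% = 2.090%.
On $600,000,000: 0.02090 × $600,000,000 = $12,540,000.

$12,540,000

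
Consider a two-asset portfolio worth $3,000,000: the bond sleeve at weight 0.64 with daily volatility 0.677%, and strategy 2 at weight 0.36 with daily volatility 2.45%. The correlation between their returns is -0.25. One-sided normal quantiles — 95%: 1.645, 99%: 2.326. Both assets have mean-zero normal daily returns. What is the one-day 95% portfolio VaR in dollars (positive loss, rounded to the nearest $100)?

$43,400

σ_p² = 0.64²·0.677² + 0.36²·2.45² + 2·-0.25·0.64·0.36·0.677·2.45 = 0.7746 (%²).
σ_p = √0.7746 = 0.880%.
VaR = 1.645 × 0.880% = 1.448%; on $3,000,000 that is $43,440.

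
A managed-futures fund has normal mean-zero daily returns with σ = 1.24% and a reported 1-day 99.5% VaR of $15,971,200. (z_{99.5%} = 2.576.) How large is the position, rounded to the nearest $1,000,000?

$500,000,000

VaR as a fraction of value: z·σ = 2.576 × 1.24% = 3.19424%.
Position = $15,971,200 / 0.0319424 = $500,000,000.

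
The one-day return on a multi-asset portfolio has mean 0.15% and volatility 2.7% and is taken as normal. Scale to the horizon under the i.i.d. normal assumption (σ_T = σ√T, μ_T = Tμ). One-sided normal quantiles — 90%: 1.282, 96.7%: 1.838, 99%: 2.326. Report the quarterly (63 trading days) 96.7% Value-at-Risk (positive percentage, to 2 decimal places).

29.94%

σ_{63d} = 2.7% × √63 = 21.431%; μ_{63d} = 63 × 0.15% = 9.450%.
VaR = −(9.450%) + 1.838 × 21.431% = 29.940%.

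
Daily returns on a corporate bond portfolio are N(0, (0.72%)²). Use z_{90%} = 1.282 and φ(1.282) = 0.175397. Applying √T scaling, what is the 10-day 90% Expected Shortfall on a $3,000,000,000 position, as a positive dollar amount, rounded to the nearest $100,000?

σ_{10d} = 0.72% × √10 = 2.277%.
ES multiplier = φ(z)/(1−α) = 0.175397/0.1 = 1.754.
ES = 2.277% × 1.754 = 3.994%; on $3,000,000,000: $119,820,000.

$119,800,000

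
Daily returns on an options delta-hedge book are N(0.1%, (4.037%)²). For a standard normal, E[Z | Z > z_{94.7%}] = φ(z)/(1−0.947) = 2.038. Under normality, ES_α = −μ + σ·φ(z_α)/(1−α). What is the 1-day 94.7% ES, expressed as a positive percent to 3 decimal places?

ES = −(0.1%) + 4.037% × 2.038 = 8.127%.

8.127%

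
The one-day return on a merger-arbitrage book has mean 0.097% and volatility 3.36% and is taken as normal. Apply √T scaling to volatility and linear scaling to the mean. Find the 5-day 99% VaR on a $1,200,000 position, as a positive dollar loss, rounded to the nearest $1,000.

$204,000

At 99%, z = 2.326.
σ_{5d} = 3.36% × √5 = 7.513%; μ_{5d} = 5 × 0.097% = 0.485%.
VaR = −(0.485%) + 2.326 × 7.513% = 16.990%.
On $1,200,000: 0.16990 × $1,200,000 = $203,880.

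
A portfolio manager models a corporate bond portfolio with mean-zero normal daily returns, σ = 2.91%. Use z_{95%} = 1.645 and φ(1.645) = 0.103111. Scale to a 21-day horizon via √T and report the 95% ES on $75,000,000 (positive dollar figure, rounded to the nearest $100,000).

$20,600,000

σ_{21d} = 2.91% × √21 = 13.335%.
ES multiplier = φ(z)/(1−α) = 0.103111/0.05 = 2.062.
ES = 13.335% × 2.062 = 27.497%; on $75,000,000: $20,622,750.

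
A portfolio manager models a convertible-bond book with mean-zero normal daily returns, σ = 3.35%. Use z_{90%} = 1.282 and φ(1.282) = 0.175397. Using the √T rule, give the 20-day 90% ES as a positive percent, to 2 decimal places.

σ_{20d} = 3.35% × √20 = 14.982%.
ES multiplier = φ(z)/(1−α) = 0.175397/0.1 = 1.754.
ES = 14.982% × 1.754 = 26.278%.

26.28%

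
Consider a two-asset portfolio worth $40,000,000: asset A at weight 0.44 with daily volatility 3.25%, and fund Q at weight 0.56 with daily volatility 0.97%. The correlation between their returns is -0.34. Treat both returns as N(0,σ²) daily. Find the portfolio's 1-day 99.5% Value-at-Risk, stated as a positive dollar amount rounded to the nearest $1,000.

$1,387,000

σ_p² = 0.44²·3.25² + 0.56²·0.97² + 2·-0.34·0.44·0.56·3.25·0.97 = 1.8118 (%²).
σ_p = √1.8118 = 1.346%.
At 99.5%, z = 2.576.
VaR = 2.576 × 1.346% = 3.467%; on $40,000,000 that is $1,386,800.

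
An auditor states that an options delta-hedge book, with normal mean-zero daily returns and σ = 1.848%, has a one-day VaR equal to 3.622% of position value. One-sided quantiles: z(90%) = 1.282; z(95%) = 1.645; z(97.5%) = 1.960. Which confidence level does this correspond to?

97.5%

Implied z = VaR/σ = 3.622 / 1.848 = 1.960.
This matches z(97.5%) = 1.960.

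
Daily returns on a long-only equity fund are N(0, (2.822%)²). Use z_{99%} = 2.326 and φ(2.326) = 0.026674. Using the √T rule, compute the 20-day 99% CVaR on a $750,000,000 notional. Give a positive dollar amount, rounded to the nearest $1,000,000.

$252,000,000

σ_{20d} = 2.822% × √20 = 12.620%.
ES multiplier = φ(z)/(1−α) = 0.026674/0.01 = 2.667.
ES = 12.620% × 2.667 = 33.658%; on $750,000,000: $252,435,000.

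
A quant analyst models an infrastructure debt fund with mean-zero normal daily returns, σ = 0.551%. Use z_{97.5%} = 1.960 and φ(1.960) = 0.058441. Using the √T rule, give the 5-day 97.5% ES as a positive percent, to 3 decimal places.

σ_{5d} = 0.551% × √5 = 1.232%.
ES multiplier = φ(z)/(1−α) = 0.058441/0.025 = 2.338.
ES = 1.232% × 2.338 = 2.880%.

2.880%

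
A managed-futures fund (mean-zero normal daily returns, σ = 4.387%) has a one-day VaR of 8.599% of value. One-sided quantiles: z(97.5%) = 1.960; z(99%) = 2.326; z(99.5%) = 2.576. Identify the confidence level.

97.5%

Implied z = VaR/σ = 8.599 / 4.387 = 1.960.
This matches z(97.5%) = 1.960.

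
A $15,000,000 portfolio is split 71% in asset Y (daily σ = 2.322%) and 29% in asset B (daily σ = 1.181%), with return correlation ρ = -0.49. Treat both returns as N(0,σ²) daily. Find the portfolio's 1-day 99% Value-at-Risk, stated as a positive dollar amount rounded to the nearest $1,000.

σ_p² = 0.71²·2.322² + 0.29²·1.181² + 2·-0.49·0.71·0.29·2.322·1.181 = 2.2819 (%²).
σ_p = √2.2819 = 1.511%.
At 99%, z = 2.326.
VaR = 2.326 × 1.511% = 3.515%; on $15,000,000 that is $527,250.

$527,000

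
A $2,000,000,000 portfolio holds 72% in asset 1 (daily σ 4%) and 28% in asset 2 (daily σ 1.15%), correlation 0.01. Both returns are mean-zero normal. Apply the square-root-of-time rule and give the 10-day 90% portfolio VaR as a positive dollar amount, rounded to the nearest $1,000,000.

σ_p = √(0.72²·4² + 0.28²·1.15² + 2·0.01·0.72·0.28·4·1.15) = 2.901%.
σ_{10d} = 2.901% × √10 = 9.174%.
z(90%) = 1.282.
VaR = 1.282 × 9.174% = 11.761%; on $2,000,000,000 that is $235,220,000.

$235,000,000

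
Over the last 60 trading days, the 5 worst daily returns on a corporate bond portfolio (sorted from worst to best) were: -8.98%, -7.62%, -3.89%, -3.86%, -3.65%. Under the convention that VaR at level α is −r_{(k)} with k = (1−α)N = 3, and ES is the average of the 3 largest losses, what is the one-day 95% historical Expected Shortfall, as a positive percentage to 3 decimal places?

6.830%

The 3 worst returns sum to -20.49%.
ES = −(-20.49%) / 3 = 6.83% ≈ 6.830%.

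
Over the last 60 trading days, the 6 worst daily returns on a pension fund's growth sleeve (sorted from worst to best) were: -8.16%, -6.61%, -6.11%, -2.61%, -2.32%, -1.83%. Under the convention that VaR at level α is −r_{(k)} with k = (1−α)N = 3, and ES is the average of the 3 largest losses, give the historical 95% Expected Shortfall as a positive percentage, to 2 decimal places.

The 3 worst returns sum to -20.88%.
ES = −(-20.88%) / 3 = 6.96%.

6.96%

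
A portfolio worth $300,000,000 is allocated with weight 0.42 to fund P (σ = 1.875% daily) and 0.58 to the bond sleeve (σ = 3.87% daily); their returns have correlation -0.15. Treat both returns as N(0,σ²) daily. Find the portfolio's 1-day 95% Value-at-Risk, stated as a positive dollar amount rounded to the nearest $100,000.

$11,200,000

σ_p² = 0.42²·1.875² + 0.58²·3.87² + 2·-0.15·0.42·0.58·1.875·3.87 = 5.1281 (%²).
σ_p = √5.1281 = 2.265%.
At 95%, z = 1.645.
VaR = 1.645 × 2.265% = 3.726%; on $300,000,000 that is $11,178,000.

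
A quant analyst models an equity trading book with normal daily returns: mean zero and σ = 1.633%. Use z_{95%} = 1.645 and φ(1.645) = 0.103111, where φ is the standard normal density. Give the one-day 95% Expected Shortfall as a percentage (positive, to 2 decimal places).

Tail multiplier: φ(z)/(1−α) = 0.103111 / 0.05 = 2.062.
ES = 1.633% × 2.062 = 3.367%.

3.37%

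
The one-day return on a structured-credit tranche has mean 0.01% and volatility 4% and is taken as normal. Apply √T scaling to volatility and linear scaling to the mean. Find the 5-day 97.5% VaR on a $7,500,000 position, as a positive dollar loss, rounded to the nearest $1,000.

$1,311,000

At 97.5%, z = 1.960.
σ_{5d} = 4% × √5 = 8.944%; μ_{5d} = 5 × 0.01% = 0.050%.
VaR = −(0.050%) + 1.960 × 8.944% = 17.480%.
On $7,500,000: 0.17480 × $7,500,000 = $1,311,000.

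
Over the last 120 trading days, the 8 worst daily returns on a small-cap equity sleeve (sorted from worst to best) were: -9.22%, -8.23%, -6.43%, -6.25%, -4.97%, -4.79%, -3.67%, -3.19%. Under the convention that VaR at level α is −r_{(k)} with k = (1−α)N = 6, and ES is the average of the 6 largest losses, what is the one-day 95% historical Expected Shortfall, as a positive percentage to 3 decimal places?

6.648%

The 6 worst returns sum to -39.89%.
ES = −(-39.89%) / 6 = 6.6483…% ≈ 6.648%.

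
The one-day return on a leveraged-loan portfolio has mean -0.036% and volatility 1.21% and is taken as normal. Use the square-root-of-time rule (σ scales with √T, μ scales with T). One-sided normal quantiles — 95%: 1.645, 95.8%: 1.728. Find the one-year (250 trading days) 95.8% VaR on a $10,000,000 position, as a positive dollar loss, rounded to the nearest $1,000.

$4,206,000

σ_{250d} = 1.21% × √250 = 19.132%; μ_{250d} = 250 × -0.036% = -9.000%.
VaR = −(-9.000%) + 1.728 × 19.132% = 42.060%.
On $10,000,000: 0.42060 × $10,000,000 = $4,206,000.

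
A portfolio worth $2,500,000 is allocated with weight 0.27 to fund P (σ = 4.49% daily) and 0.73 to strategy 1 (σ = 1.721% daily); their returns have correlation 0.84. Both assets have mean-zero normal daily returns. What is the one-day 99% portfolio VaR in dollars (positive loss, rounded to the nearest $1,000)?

$138,000

σ_p² = 0.27²·4.49² + 0.73²·1.721² + 2·0.84·0.27·0.73·4.49·1.721 = 5.6068 (%²).
σ_p = √5.6068 = 2.368%.
At 99%, z = 2.326.
VaR = 2.326 × 2.368% = 5.508%; on $2,500,000 that is $137,700.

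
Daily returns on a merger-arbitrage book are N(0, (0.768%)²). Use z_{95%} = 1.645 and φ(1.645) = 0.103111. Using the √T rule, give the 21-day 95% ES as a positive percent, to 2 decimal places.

7.26%

σ_{21d} = 0.768% × √21 = 3.519%.
ES multiplier = φ(z)/(1−α) = 0.103111/0.05 = 2.062.
ES = 3.519% × 2.062 = 7.256%.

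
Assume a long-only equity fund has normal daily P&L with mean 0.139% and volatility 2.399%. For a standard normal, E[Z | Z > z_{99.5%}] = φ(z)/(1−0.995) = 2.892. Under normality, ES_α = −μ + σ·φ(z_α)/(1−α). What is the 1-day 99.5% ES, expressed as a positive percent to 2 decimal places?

ES = −(0.139%) + 2.399% × 2.892 = 6.799%.

6.80%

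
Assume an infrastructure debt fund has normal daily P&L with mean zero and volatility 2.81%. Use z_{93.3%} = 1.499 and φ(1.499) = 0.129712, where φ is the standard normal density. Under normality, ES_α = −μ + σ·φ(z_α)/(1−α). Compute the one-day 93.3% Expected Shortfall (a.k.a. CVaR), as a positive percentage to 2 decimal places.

5.44%

Tail multiplier: φ(z)/(1−α) = 0.129712 / 0.067 = 1.936.
ES = 2.81% × 1.936 = 5.440%.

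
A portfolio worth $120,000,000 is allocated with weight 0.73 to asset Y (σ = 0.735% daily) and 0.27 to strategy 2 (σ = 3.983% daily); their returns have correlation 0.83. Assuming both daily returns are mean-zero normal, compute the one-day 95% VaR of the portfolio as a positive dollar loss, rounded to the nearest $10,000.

$3,060,000

σ_p² = 0.73²·0.735² + 0.27²·3.983² + 2·0.83·0.73·0.27·0.735·3.983 = 2.4022 (%²).
σ_p = √2.4022 = 1.550%.
At 95%, z = 1.645.
VaR = 1.645 × 1.550% = 2.550%; on $120,000,000 that is $3,060,000.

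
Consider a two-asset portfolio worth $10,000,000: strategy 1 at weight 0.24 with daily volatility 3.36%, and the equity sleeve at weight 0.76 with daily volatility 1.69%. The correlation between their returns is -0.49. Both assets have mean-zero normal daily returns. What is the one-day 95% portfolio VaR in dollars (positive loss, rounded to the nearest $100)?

σ_p² = 0.24²·3.36² + 0.76²·1.69² + 2·-0.49·0.24·0.76·3.36·1.69 = 1.2849 (%²).
σ_p = √1.2849 = 1.134%.
At 95%, z = 1.645.
VaR = 1.645 × 1.134% = 1.865%; on $10,000,000 that is $186,500.

$186,500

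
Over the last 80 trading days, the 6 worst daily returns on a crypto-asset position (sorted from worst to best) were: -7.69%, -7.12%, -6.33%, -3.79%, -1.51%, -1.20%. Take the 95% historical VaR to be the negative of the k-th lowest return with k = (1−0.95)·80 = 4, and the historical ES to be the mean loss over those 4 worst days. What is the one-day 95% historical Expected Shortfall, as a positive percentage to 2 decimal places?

6.23%

The 4 worst returns sum to -24.93%.
ES = −(-24.93%) / 4 = 6.2325% ≈ 6.23%.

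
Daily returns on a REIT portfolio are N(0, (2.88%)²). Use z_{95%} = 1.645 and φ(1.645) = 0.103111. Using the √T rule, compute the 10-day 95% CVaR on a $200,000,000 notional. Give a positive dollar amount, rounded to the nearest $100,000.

σ_{10d} = 2.88% × √10 = 9.107%.
ES multiplier = φ(z)/(1−α) = 0.103111/0.05 = 2.062.
ES = 9.107% × 2.062 = 18.779%; on $200,000,000: $37,558,000.

$37,600,000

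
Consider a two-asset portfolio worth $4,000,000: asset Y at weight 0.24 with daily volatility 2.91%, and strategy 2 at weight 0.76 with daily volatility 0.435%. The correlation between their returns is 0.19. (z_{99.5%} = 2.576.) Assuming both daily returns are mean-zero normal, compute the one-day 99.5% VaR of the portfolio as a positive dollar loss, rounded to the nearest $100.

$85,300

σ_p² = 0.24²·2.91² + 0.76²·0.435² + 2·0.19·0.24·0.76·2.91·0.435 = 0.6848 (%²).
σ_p = √0.6848 = 0.828%.
VaR = 2.576 × 0.828% = 2.133%; on $4,000,000 that is $85,320.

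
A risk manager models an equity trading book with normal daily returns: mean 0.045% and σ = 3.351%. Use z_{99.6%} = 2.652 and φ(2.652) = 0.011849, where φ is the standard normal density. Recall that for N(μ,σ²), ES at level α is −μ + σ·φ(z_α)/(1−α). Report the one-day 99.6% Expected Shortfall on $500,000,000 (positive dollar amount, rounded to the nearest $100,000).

$49,400,000

Tail multiplier: φ(z)/(1−α) = 0.011849 / 0.004 = 2.962.
ES = −(0.045%) + 3.351% × 2.962 = 9.881%.
On $500,000,000: 0.09881 × $500,000,000 = $49,405,000.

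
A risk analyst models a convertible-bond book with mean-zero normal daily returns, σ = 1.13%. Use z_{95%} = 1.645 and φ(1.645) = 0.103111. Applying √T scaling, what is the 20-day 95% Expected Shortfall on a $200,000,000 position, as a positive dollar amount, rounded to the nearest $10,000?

σ_{20d} = 1.13% × √20 = 5.054%.
ES multiplier = φ(z)/(1−α) = 0.103111/0.05 = 2.062.
ES = 5.054% × 2.062 = 10.421%; on $200,000,000: $20,842,000.

$20,840,000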